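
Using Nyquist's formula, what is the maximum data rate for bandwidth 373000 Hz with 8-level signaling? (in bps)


Rate = 2 * B * log2(M) = 2 * 373000 * 3.0 = 2238000.0

2238000.0 bps


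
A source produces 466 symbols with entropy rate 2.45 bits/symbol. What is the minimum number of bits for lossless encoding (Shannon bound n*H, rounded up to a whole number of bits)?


Minimum bits >= n * H = 466 * 2.45 = 1141.7, rounded up to a whole number of bits = 1142

1142 bits


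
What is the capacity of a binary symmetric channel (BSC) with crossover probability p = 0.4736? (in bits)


H(p) = -p*log2(p) - (1-p)*log2(1-p) = -0.4736*log2(0.4736) - 0.5264*log2(0.5264) = 0.510663 + 0.487325 = 0.998. C = 1 - H(p) = 1 - 0.998 = 0.002

0.002 bits


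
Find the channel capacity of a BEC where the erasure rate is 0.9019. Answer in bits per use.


C = 1 - epsilon = 1 - 0.9019 = 0.0981

0.0981 bits


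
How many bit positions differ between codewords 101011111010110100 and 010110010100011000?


Count differing positions: ^ ^ ^ ^ . ^ ^ . ^ ^ ^ . ^ . ^ ^ . . = 12 differences

12


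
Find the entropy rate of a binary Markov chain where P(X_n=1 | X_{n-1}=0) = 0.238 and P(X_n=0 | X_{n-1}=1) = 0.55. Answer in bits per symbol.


Stationary distribution: pi_0 = p10/(p01+p10) = 0.698, pi_1 = 0.302. Entropy rate H' = pi_0*H(p01) + pi_1*H(p10) = 0.698*0.7917 + 0.302*0.9928 = 0.8524

0.8524 bits/symbol


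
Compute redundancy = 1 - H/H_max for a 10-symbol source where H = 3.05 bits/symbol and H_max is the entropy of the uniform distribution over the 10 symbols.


H_max = log2(K) = log2(10) = 3.3219 bits/symbol. Redundancy = 1 - H/H_max = 1 - 3.05/3.3219 = 1 - 0.9181 = 0.0819

0.0819


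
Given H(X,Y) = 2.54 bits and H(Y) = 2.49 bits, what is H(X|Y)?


H(X|Y) = H(X,Y) - H(Y) = 2.54 - 2.49 = 0.05

0.05 bits


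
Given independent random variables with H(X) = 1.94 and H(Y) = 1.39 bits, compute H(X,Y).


For independent variables, H(X,Y) = H(X) + H(Y) = 1.94 + 1.39 = 3.33

3.33 bits


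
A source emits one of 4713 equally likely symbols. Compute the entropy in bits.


H = log2(n) = log2(4713) = 12.2024

12.2024 bits


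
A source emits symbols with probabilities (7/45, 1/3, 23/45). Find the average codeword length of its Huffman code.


Huffman construction (repeatedly merge the two least-probable nodes; each merge adds 1 bit to every symbol beneath it): 7/45 + 1/3 = 22/45; 22/45 + 23/45 = 1. Resulting codeword lengths (in the order the probabilities were given): (2, 2, 1). L_avg = sum(p_i * l_i) = 7/45*2 + 1/3*2 + 23/45*1 = 67/45 = 1.4889

1.4889 bits


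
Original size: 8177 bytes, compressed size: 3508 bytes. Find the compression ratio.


Ratio = original / compressed = 8177 / 3508 = 2.331

2.331


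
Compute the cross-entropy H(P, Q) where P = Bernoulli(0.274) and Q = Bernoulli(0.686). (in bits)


H(P,Q) = -p*log2(q) - (1-p)*log2(1-q). -0.274*log2(0.686) = 0.148979; -0.726*log2(0.314) = 1.213265. H(P,Q) = 0.148979 + 1.213265 = 1.3622

1.3622 bits


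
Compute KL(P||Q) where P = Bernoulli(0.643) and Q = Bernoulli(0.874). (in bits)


KL = p*log2(p/q) + (1-p)*log2((1-p)/(1-q)) = 0.643*log2(0.643/0.874) + 0.357*log2(0.357/0.126) = 0.2517

0.2517 bits


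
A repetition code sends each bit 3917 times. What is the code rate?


Rate = k/n = 1/3917

1/3917


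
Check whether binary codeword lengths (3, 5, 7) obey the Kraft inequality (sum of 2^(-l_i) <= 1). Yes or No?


Kraft sum = sum(2^(-l_i)) = 0.1641, need <= 1. Result: satisfied (a binary prefix-free code with these lengths exists)

Yes


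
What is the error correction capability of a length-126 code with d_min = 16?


Correction capability = floor((d-1)/2) = floor((16-1)/2) = 7

7 errors


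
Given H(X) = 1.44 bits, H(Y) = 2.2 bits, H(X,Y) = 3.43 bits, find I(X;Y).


I(X;Y) = H(X) + H(Y) - H(X,Y) = 1.44 + 2.2 - 3.43 = 0.21

0.21 bits


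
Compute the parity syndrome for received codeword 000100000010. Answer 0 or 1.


Syndrome = XOR of all bits = 0 XOR 0 XOR 0 XOR 1 XOR 0 XOR 0 XOR 0 XOR 0 XOR 0 XOR 0 XOR 1 XOR 0 = 0

0


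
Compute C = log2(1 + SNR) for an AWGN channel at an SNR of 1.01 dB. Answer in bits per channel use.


SNR_linear = 10^(1.01/10) = 1.2618; C = log2(1 + SNR_linear) = log2(1 + 1.2618) = 1.1775

1.1775 bits/channel use


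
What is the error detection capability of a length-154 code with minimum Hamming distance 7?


Detection capability = d_min - 1 = 7 - 1 = 6

6 errors


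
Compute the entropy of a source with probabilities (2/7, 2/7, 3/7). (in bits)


H = -sum(p_i * log2(p_i)). Terms: -(2/7)*log2(2/7) = 0.516387; -(2/7)*log2(2/7) = 0.516387; -(3/7)*log2(3/7) = 0.523882. H = 0.516387 + 0.516387 + 0.523882 = 1.5567

1.5567 bits


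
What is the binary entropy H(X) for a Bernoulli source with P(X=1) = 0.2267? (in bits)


H = -p*log2(p) - (1-p)*log2(1-p). -0.2267*log2(0.2267) = 0.485397; -0.7733*log2(0.7733) = 0.286817. H = 0.485397 + 0.286817 = 0.7722

0.7722 bits


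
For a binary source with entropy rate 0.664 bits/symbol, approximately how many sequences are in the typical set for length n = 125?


log2|A_typical| = nH = 125 * 0.664 = 83.0, so |A_typical| ~ 2^83.0 = 9.671e+24

9.671e+24


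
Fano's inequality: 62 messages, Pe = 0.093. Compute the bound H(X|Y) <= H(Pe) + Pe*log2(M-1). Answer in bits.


H(Pe) = -Pe*log2(Pe) - (1-Pe)*log2(1-Pe) = -0.093*log2(0.093) - 0.907*log2(0.907) = 0.318676 + 0.127729 = 0.4464. Pe*log2(M-1) = 0.093*log2(61) = 0.551559. Bound = H(Pe) + Pe*log2(M-1) = 0.318676 + 0.127729 + 0.551559 = 0.998

0.998 bits


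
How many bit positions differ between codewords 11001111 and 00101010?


Count differing positions: ^ ^ ^ . . ^ . ^ = 5 differences

5


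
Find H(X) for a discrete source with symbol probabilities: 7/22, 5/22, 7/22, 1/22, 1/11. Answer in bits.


H = -sum(p_i * log2(p_i)). Terms: -(7/22)*log2(7/22) = 0.525661; -(5/22)*log2(5/22) = 0.485796; -(7/22)*log2(7/22) = 0.525661; -(1/22)*log2(1/22) = 0.202701; -(1/11)*log2(1/11) = 0.314494. H = 0.525661 + 0.485796 + 0.525661 + 0.202701 + 0.314494 = 2.0543

2.0543 bits


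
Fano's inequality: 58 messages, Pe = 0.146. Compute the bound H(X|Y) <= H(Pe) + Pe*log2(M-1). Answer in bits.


H(Pe) = -Pe*log2(Pe) - (1-Pe)*log2(1-Pe) = -0.146*log2(0.146) - 0.854*log2(0.854) = 0.405290 + 0.194449 = 0.5997. Pe*log2(M-1) = 0.146*log2(57) = 0.851602. Bound = H(Pe) + Pe*log2(M-1) = 0.405290 + 0.194449 + 0.851602 = 1.4513

1.4513 bits


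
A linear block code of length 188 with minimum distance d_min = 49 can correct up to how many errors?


Correction capability = floor((d-1)/2) = floor((49-1)/2) = 24

24 errors


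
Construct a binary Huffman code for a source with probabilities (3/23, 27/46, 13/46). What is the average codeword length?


Huffman construction (repeatedly merge the two least-probable nodes; each merge adds 1 bit to every symbol beneath it): 3/23 + 13/46 = 19/46; 19/46 + 27/46 = 1. Resulting codeword lengths (in the order the probabilities were given): (2, 1, 2). L_avg = sum(p_i * l_i) = 3/23*2 + 27/46*1 + 13/46*2 = 65/46 = 1.413

1.413 bits


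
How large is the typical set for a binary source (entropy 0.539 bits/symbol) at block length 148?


log2|A_typical| = nH = 148 * 0.539 = 79.772, so |A_typical| ~ 2^79.772 = 1.032e+24

1.032e+24


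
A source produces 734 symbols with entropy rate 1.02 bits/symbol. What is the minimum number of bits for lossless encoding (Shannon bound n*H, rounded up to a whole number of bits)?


Minimum bits >= n * H = 734 * 1.02 = 748.68, rounded up to a whole number of bits = 749

749 bits


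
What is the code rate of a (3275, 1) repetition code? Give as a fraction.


Rate = k/n = 1/3275

1/3275


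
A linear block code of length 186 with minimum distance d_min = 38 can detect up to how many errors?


Detection capability = d_min - 1 = 38 - 1 = 37

37 errors


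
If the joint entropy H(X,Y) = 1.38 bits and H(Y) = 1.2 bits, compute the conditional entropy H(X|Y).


H(X|Y) = H(X,Y) - H(Y) = 1.38 - 1.2 = 0.18

0.18 bits


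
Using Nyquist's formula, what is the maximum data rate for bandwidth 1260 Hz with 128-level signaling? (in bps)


Rate = 2 * B * log2(M) = 2 * 1260 * 7.0 = 17640.0

17640.0 bps


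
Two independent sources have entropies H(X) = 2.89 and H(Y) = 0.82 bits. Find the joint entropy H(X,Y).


For independent variables, H(X,Y) = H(X) + H(Y) = 2.89 + 0.82 = 3.71

3.71 bits


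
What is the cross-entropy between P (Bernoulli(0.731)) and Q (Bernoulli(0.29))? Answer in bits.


H(P,Q) = -p*log2(q) - (1-p)*log2(1-q). -0.731*log2(0.29) = 1.305475; -0.269*log2(0.71) = 0.132915. H(P,Q) = 1.305475 + 0.132915 = 1.4384

1.4384 bits


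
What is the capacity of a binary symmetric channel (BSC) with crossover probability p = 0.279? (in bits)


H(p) = -p*log2(p) - (1-p)*log2(1-p) = -0.279*log2(0.279) - 0.721*log2(0.721) = 0.513824 + 0.340261 = 0.8541. C = 1 - H(p) = 1 - 0.8541 = 0.1459

0.1459 bits


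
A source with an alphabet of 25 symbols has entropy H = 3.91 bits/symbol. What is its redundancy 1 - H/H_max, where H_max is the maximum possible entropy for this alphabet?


H_max = log2(K) = log2(25) = 4.6439 bits/symbol. Redundancy = 1 - H/H_max = 1 - 3.91/4.6439 = 1 - 0.842 = 0.158

0.158


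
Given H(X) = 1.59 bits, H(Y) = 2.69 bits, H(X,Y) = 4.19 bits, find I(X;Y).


I(X;Y) = H(X) + H(Y) - H(X,Y) = 1.59 + 2.69 - 4.19 = 0.09

0.09 bits


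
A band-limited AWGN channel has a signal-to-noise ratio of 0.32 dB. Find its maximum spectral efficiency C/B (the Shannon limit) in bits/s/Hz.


SNR_linear = 10^(0.32/10) = 1.0765; C/B = log2(1 + SNR_linear) = log2(1 + 1.0765) = 1.0541

1.0541 bits/s/Hz


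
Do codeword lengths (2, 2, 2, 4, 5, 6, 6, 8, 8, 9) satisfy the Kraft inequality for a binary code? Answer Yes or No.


Kraft sum = sum(2^(-l_i)) = 0.8848, need <= 1. Result: satisfied (a binary prefix-free code with these lengths exists)

Yes


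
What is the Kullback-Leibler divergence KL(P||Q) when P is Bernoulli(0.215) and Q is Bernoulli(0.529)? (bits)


KL = p*log2(p/q) + (1-p)*log2((1-p)/(1-q)) = 0.215*log2(0.215/0.529) + 0.785*log2(0.785/0.471) = 0.2992

0.2992 bits


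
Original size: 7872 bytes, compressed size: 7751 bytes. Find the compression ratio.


Ratio = original / compressed = 7872 / 7751 = 1.0156

1.0156


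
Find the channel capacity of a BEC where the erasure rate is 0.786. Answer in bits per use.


C = 1 - epsilon = 1 - 0.786 = 0.214

0.214 bits


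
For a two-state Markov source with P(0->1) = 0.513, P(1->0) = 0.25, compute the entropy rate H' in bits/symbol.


Stationary distribution: pi_0 = p10/(p01+p10) = 0.3277, pi_1 = 0.6723. Entropy rate H' = pi_0*H(p01) + pi_1*H(p10) = 0.3277*0.9995 + 0.6723*0.8113 = 0.873

0.873 bits/symbol


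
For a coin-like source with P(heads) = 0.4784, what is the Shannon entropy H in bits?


H = -p*log2(p) - (1-p)*log2(1-p). -0.4784*log2(0.4784) = 0.508879; -0.5216*log2(0.5216) = 0.489774. H = 0.508879 + 0.489774 = 0.9987

0.9987 bits


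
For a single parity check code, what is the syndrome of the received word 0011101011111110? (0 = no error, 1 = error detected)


Syndrome = XOR of all bits = 0 XOR 0 XOR 1 XOR 1 XOR 1 XOR 0 XOR 1 XOR 0 XOR 1 XOR 1 XOR 1 XOR 1 XOR 1 XOR 1 XOR 1 XOR 0 = 1

1


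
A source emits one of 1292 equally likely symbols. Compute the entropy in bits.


H = log2(n) = log2(1292) = 10.3354

10.3354 bits


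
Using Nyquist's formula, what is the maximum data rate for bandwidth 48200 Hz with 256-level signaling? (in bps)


Rate = 2 * B * log2(M) = 2 * 48200 * 8.0 = 771200.0

771200.0 bps


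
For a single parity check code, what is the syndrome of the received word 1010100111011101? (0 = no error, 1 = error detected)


Syndrome = XOR of all bits = 1 XOR 0 XOR 1 XOR 0 XOR 1 XOR 0 XOR 0 XOR 1 XOR 1 XOR 1 XOR 0 XOR 1 XOR 1 XOR 1 XOR 0 XOR 1 = 0

0


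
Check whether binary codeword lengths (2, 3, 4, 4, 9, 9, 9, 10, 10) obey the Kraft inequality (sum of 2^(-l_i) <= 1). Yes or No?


Kraft sum = sum(2^(-l_i)) = 0.5078, need <= 1. Result: satisfied (a binary prefix-free code with these lengths exists)

Yes


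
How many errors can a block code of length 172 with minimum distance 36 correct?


Correction capability = floor((d-1)/2) = floor((36-1)/2) = 17

17 errors


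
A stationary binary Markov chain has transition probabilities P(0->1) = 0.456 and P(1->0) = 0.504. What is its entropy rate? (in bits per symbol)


Stationary distribution: pi_0 = p10/(p01+p10) = 0.525, pi_1 = 0.475. Entropy rate H' = pi_0*H(p01) + pi_1*H(p10) = 0.525*0.9944 + 0.475*1.0 = 0.997

0.997 bits/symbol


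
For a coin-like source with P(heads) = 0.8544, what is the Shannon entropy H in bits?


H = -p*log2(p) - (1-p)*log2(1-p). -0.8544*log2(0.8544) = 0.193963; -0.1456*log2(0.1456) = 0.404756. H = 0.193963 + 0.404756 = 0.5987

0.5987 bits


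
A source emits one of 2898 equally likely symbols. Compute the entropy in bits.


H = log2(n) = log2(2898) = 11.5008

11.5008 bits


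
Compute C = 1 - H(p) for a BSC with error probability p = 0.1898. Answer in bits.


H(p) = -p*log2(p) - (1-p)*log2(1-p) = -0.1898*log2(0.1898) - 0.8102*log2(0.8102) = 0.455036 + 0.246017 = 0.7011. C = 1 - H(p) = 1 - 0.7011 = 0.2989

0.2989 bits


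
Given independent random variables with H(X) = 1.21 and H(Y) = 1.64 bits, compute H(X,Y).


For independent variables, H(X,Y) = H(X) + H(Y) = 1.21 + 1.64 = 2.85

2.85 bits


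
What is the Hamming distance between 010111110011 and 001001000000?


Count differing positions: . ^ ^ ^ ^ . ^ ^ . . ^ ^ = 8 differences

8


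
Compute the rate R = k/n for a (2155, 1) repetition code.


Rate = k/n = 1/2155

1/2155


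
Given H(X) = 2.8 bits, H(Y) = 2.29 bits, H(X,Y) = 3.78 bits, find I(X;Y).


I(X;Y) = H(X) + H(Y) - H(X,Y) = 2.8 + 2.29 - 3.78 = 1.31

1.31 bits


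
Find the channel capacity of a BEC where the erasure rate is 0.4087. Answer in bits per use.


C = 1 - epsilon = 1 - 0.4087 = 0.5913

0.5913 bits


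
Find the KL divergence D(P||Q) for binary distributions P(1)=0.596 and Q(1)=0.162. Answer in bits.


KL = p*log2(p/q) + (1-p)*log2((1-p)/(1-q)) = 0.596*log2(0.596/0.162) + 0.404*log2(0.404/0.838) = 0.6948

0.6948 bits


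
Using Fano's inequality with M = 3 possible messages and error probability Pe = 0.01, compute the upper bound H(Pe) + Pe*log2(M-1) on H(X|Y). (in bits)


H(Pe) = -Pe*log2(Pe) - (1-Pe)*log2(1-Pe) = -0.01*log2(0.01) - 0.99*log2(0.99) = 0.066439 + 0.014355 = 0.0808. Pe*log2(M-1) = 0.01*log2(2) = 0.010000. Bound = H(Pe) + Pe*log2(M-1) = 0.066439 + 0.014355 + 0.010000 = 0.0908

0.0908 bits


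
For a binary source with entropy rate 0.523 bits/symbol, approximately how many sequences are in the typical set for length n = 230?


log2|A_typical| = nH = 230 * 0.523 = 120.29, so |A_typical| ~ 2^120.29 = 1.625e+36

1.625e+36


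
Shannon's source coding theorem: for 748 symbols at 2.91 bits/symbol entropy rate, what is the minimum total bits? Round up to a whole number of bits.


Minimum bits >= n * H = 748 * 2.91 = 2176.68, rounded up to a whole number of bits = 2177

2177 bits


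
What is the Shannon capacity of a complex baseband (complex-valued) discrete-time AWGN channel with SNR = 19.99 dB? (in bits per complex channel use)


SNR_linear = 10^(19.99/10) = 99.77; C = log2(1 + SNR_linear) = log2(1 + 99.77) = 6.6549

6.6549 bits/channel use


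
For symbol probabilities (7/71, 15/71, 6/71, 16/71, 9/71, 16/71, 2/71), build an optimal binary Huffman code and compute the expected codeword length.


Huffman construction (repeatedly merge the two least-probable nodes; each merge adds 1 bit to every symbol beneath it): 2/71 + 6/71 = 8/71; 7/71 + 8/71 = 15/71; 9/71 + 15/71 = 24/71; 15/71 + 16/71 = 31/71; 16/71 + 24/71 = 40/71; 31/71 + 40/71 = 1. Resulting codeword lengths (in the order the probabilities were given): (3, 3, 4, 2, 3, 2, 4). L_avg = sum(p_i * l_i) = 7/71*3 + 15/71*3 + 6/71*4 + 16/71*2 + 9/71*3 + 16/71*2 + 2/71*4 = 189/71 = 2.662

2.662 bits


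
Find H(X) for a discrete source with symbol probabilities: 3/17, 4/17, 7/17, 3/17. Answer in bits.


H = -sum(p_i * log2(p_i)). Terms: -(3/17)*log2(3/17) = 0.441618; -(4/17)*log2(4/17) = 0.491168; -(7/17)*log2(7/17) = 0.527103; -(3/17)*log2(3/17) = 0.441618. H = 0.441618 + 0.491168 + 0.527103 + 0.441618 = 1.9015

1.9015 bits


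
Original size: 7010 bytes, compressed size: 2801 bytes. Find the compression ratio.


Ratio = original / compressed = 7010 / 2801 = 2.5027

2.5027


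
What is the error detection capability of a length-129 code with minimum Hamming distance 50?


Detection capability = d_min - 1 = 50 - 1 = 49

49 errors


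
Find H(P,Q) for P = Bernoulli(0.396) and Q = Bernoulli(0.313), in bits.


H(P,Q) = -p*log2(q) - (1-p)*log2(1-q). -0.396*log2(0.313) = 0.663603; -0.604*log2(0.687) = 0.327137. H(P,Q) = 0.663603 + 0.327137 = 0.9907

0.9907 bits


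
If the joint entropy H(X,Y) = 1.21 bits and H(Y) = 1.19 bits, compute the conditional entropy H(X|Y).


H(X|Y) = H(X,Y) - H(Y) = 1.21 - 1.19 = 0.02

0.02 bits


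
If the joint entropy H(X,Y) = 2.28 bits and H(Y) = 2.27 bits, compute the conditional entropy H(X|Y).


H(X|Y) = H(X,Y) - H(Y) = 2.28 - 2.27 = 0.01

0.01 bits


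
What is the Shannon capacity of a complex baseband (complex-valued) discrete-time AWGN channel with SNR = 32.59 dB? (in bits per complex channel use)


SNR_linear = 10^(32.59/10) = 1815.5157; C = log2(1 + SNR_linear) = log2(1 + 1815.5157) = 10.827

10.827 bits/channel use


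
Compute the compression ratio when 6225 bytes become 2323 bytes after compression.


Ratio = original / compressed = 6225 / 2323 = 2.6797

2.6797


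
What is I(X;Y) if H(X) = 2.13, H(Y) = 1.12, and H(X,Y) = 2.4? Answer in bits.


I(X;Y) = H(X) + H(Y) - H(X,Y) = 2.13 + 1.12 - 2.4 = 0.85

0.85 bits


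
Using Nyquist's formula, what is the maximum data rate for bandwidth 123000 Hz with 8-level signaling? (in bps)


Rate = 2 * B * log2(M) = 2 * 123000 * 3.0 = 738000.0

738000.0 bps


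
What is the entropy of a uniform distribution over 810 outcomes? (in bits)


H = log2(n) = log2(810) = 9.6618

9.6618 bits


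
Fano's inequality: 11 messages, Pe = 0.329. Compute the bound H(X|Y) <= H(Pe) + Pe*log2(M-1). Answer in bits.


H(Pe) = -Pe*log2(Pe) - (1-Pe)*log2(1-Pe) = -0.329*log2(0.329) - 0.671*log2(0.671) = 0.527664 + 0.386238 = 0.9139. Pe*log2(M-1) = 0.329*log2(10) = 1.092914. Bound = H(Pe) + Pe*log2(M-1) = 0.527664 + 0.386238 + 1.092914 = 2.0068

2.0068 bits


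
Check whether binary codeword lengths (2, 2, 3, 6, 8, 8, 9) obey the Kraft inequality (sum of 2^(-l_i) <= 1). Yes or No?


Kraft sum = sum(2^(-l_i)) = 0.6504, need <= 1. Result: satisfied (a binary prefix-free code with these lengths exists)

Yes


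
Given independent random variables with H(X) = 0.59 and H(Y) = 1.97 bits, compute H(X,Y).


For independent variables, H(X,Y) = H(X) + H(Y) = 0.59 + 1.97 = 2.56

2.56 bits


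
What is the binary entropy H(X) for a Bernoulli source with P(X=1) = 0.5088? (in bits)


H = -p*log2(p) - (1-p)*log2(1-p). -0.5088*log2(0.5088) = 0.495993; -0.4912*log2(0.4912) = 0.503783. H = 0.495993 + 0.503783 = 0.9998

0.9998 bits


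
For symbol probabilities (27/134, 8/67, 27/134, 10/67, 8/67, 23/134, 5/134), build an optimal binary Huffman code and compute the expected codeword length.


Huffman construction (repeatedly merge the two least-probable nodes; each merge adds 1 bit to every symbol beneath it): 5/134 + 8/67 = 21/134; 8/67 + 10/67 = 18/67; 21/134 + 23/134 = 22/67; 27/134 + 27/134 = 27/67; 18/67 + 22/67 = 40/67; 27/67 + 40/67 = 1. Resulting codeword lengths (in the order the probabilities were given): (2, 4, 2, 3, 3, 3, 4). L_avg = sum(p_i * l_i) = 27/134*2 + 8/67*4 + 27/134*2 + 10/67*3 + 8/67*3 + 23/134*3 + 5/134*4 = 369/134 = 2.7537

2.7537 bits


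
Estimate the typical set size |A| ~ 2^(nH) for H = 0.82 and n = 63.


log2|A_typical| = nH = 63 * 0.82 = 51.66, so |A_typical| ~ 2^51.66 = 3.558e+15

3.558e+15


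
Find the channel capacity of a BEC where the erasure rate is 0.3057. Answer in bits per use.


C = 1 - epsilon = 1 - 0.3057 = 0.6943

0.6943 bits


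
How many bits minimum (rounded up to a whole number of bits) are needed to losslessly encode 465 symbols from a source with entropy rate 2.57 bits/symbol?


Minimum bits >= n * H = 465 * 2.57 = 1195.05, rounded up to a whole number of bits = 1196

1196 bits


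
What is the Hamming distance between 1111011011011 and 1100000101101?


Count differing positions: . . ^ ^ . ^ ^ ^ ^ . ^ ^ . = 8 differences

8


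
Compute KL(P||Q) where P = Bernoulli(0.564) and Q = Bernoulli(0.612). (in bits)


KL = p*log2(p/q) + (1-p)*log2((1-p)/(1-q)) = 0.564*log2(0.564/0.612) + 0.436*log2(0.436/0.388) = 0.0069

0.0069 bits


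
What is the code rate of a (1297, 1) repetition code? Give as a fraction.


Rate = k/n = 1/1297

1/1297


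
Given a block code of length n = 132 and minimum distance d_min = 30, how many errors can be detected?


Detection capability = d_min - 1 = 30 - 1 = 29

29 errors


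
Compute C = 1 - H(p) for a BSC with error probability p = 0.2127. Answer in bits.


H(p) = -p*log2(p) - (1-p)*log2(1-p) = -0.2127*log2(0.2127) - 0.7873*log2(0.7873) = 0.474982 + 0.271630 = 0.7466. C = 1 - H(p) = 1 - 0.7466 = 0.2534

0.2534 bits


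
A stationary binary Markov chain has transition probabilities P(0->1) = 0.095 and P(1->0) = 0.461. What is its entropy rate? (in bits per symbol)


Stationary distribution: pi_0 = p10/(p01+p10) = 0.8291, pi_1 = 0.1709. Entropy rate H' = pi_0*H(p01) + pi_1*H(p10) = 0.8291*0.4529 + 0.1709*0.9956 = 0.5457

0.5457 bits/symbol


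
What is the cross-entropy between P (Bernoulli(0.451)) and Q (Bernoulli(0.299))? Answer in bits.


H(P,Q) = -p*log2(q) - (1-p)*log2(1-q). -0.451*log2(0.299) = 0.785544; -0.549*log2(0.701) = 0.281370. H(P,Q) = 0.785544 + 0.281370 = 1.0669

1.0669 bits


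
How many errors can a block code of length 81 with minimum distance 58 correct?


Correction capability = floor((d-1)/2) = floor((58-1)/2) = 28

28 errors


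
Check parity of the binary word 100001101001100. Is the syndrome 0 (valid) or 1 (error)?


Syndrome = XOR of all bits = 1 XOR 0 XOR 0 XOR 0 XOR 0 XOR 1 XOR 1 XOR 0 XOR 1 XOR 0 XOR 0 XOR 1 XOR 1 XOR 0 XOR 0 = 0

0


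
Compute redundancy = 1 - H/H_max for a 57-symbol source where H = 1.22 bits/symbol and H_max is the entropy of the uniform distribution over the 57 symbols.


H_max = log2(K) = log2(57) = 5.8329 bits/symbol. Redundancy = 1 - H/H_max = 1 - 1.22/5.8329 = 1 - 0.2092 = 0.7908

0.7908


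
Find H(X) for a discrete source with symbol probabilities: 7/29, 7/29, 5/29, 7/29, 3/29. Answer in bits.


H = -sum(p_i * log2(p_i)). Terms: -(7/29)*log2(7/29) = 0.494979; -(7/29)*log2(7/29) = 0.494979; -(5/29)*log2(5/29) = 0.437251; -(7/29)*log2(7/29) = 0.494979; -(3/29)*log2(3/29) = 0.338588. H = 0.494979 + 0.494979 + 0.437251 + 0.494979 + 0.338588 = 2.2608

2.2608 bits


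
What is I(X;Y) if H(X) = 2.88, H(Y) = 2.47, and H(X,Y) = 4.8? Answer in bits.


I(X;Y) = H(X) + H(Y) - H(X,Y) = 2.88 + 2.47 - 4.8 = 0.55

0.55 bits


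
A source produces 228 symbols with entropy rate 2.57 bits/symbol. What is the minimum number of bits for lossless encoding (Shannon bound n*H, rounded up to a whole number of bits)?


Minimum bits >= n * H = 228 * 2.57 = 585.96, rounded up to a whole number of bits = 586

586 bits


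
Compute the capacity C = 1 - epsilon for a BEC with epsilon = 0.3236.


C = 1 - epsilon = 1 - 0.3236 = 0.6764

0.6764 bits


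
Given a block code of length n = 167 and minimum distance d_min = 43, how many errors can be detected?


Detection capability = d_min - 1 = 43 - 1 = 42

42 errors


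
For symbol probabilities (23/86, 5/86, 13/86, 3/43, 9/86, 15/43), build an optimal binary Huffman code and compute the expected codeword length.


Huffman construction (repeatedly merge the two least-probable nodes; each merge adds 1 bit to every symbol beneath it): 5/86 + 3/43 = 11/86; 9/86 + 11/86 = 10/43; 13/86 + 10/43 = 33/86; 23/86 + 15/43 = 53/86; 33/86 + 53/86 = 1. Resulting codeword lengths (in the order the probabilities were given): (2, 4, 2, 4, 3, 2). L_avg = sum(p_i * l_i) = 23/86*2 + 5/86*4 + 13/86*2 + 3/43*4 + 9/86*3 + 15/43*2 = 203/86 = 2.3605

2.3605 bits


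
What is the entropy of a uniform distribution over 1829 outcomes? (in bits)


H = log2(n) = log2(1829) = 10.8368

10.8368 bits


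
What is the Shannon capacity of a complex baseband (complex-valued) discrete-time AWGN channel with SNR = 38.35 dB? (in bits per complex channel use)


SNR_linear = 10^(38.35/10) = 6839.1165; C = log2(1 + SNR_linear) = log2(1 + 6839.1165) = 12.7398

12.7398 bits/channel use


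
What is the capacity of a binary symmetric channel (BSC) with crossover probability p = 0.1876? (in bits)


H(p) = -p*log2(p) - (1-p)*log2(1-p) = -0.1876*log2(0.1876) - 0.8124*log2(0.8124) = 0.452917 + 0.243507 = 0.6964. C = 1 - H(p) = 1 - 0.6964 = 0.3036

0.3036 bits


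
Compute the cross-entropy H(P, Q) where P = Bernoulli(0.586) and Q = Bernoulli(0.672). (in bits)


H(P,Q) = -p*log2(q) - (1-p)*log2(1-q). -0.586*log2(0.672) = 0.336052; -0.414*log2(0.328) = 0.665808. H(P,Q) = 0.336052 + 0.665808 = 1.0019

1.0019 bits


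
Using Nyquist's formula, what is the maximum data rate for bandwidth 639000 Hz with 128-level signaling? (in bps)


Rate = 2 * B * log2(M) = 2 * 639000 * 7.0 = 8946000.0

8946000.0 bps


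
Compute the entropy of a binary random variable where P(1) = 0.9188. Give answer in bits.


H = -p*log2(p) - (1-p)*log2(1-p). -0.9188*log2(0.9188) = 0.112256; -0.0812*log2(0.0812) = 0.294137. H = 0.112256 + 0.294137 = 0.4064

0.4064 bits


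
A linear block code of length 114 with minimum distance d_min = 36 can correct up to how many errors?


Correction capability = floor((d-1)/2) = floor((36-1)/2) = 17

17 errors


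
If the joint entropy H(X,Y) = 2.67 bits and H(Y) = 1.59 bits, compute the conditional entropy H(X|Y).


H(X|Y) = H(X,Y) - H(Y) = 2.67 - 1.59 = 1.08

1.08 bits


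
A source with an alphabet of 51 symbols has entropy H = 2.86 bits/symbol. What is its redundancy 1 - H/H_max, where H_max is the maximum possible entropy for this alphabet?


H_max = log2(K) = log2(51) = 5.6724 bits/symbol. Redundancy = 1 - H/H_max = 1 - 2.86/5.6724 = 1 - 0.5042 = 0.4958

0.4958


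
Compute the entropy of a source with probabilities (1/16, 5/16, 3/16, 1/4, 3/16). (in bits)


H = -sum(p_i * log2(p_i)). Terms: -(1/16)*log2(1/16) = 0.250000; -(5/16)*log2(5/16) = 0.524397; -(3/16)*log2(3/16) = 0.452820; -(1/4)*log2(1/4) = 0.500000; -(3/16)*log2(3/16) = 0.452820. H = 0.250000 + 0.524397 + 0.452820 + 0.500000 + 0.452820 = 2.18

2.18 bits


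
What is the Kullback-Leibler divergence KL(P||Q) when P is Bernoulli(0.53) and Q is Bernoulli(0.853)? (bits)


KL = p*log2(p/q) + (1-p)*log2((1-p)/(1-q)) = 0.53*log2(0.53/0.853) + 0.47*log2(0.47/0.147) = 0.4242

0.4242 bits


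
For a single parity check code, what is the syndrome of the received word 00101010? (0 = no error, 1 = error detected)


Syndrome = XOR of all bits = 0 XOR 0 XOR 1 XOR 0 XOR 1 XOR 0 XOR 1 XOR 0 = 1

1


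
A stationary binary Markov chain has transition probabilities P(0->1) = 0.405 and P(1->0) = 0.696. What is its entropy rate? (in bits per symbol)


Stationary distribution: pi_0 = p10/(p01+p10) = 0.6322, pi_1 = 0.3678. Entropy rate H' = pi_0*H(p01) + pi_1*H(p10) = 0.6322*0.9738 + 0.3678*0.8861 = 0.9415

0.9415 bits/symbol


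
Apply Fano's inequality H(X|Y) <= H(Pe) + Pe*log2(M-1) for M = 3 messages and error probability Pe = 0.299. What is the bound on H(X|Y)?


H(Pe) = -Pe*log2(Pe) - (1-Pe)*log2(1-Pe) = -0.299*log2(0.299) - 0.701*log2(0.701) = 0.520793 + 0.359272 = 0.8801. Pe*log2(M-1) = 0.299*log2(2) = 0.299000. Bound = H(Pe) + Pe*log2(M-1) = 0.520793 + 0.359272 + 0.299000 = 1.1791

1.1791 bits


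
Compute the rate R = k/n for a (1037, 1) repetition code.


Rate = k/n = 1/1037

1/1037


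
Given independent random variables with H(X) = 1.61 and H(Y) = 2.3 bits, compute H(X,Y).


For independent variables, H(X,Y) = H(X) + H(Y) = 1.61 + 2.3 = 3.91

3.91 bits


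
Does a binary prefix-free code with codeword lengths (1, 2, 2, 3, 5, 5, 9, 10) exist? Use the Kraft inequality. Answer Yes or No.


Kraft sum = sum(2^(-l_i)) = 1.1904, need <= 1. Result: violated (a binary prefix-free code with these lengths cannot exist)

No


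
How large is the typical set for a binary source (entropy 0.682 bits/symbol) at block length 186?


log2|A_typical| = nH = 186 * 0.682 = 126.852, so |A_typical| ~ 2^126.852 = 1.536e+38

1.536e+38


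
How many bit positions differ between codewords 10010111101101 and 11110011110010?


Count differing positions: . ^ ^ . . ^ . . . ^ ^ ^ ^ ^ = 8 differences

8


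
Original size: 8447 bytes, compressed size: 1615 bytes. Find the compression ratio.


Ratio = original / compressed = 8447 / 1615 = 5.2303

5.2303


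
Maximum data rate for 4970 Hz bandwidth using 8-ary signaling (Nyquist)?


Rate = 2 * B * log2(M) = 2 * 4970 * 3.0 = 29820.0

29820.0 bps


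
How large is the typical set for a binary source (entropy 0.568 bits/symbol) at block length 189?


log2|A_typical| = nH = 189 * 0.568 = 107.352, so |A_typical| ~ 2^107.352 = 2.071e+32

2.071e+32


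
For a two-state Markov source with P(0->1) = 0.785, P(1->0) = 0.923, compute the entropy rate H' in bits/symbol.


Stationary distribution: pi_0 = p10/(p01+p10) = 0.5404, pi_1 = 0.4596. Entropy rate H' = pi_0*H(p01) + pi_1*H(p10) = 0.5404*0.7509 + 0.4596*0.3915 = 0.5857

0.5857 bits/symbol


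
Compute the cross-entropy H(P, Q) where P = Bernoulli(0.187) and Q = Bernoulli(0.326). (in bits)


H(P,Q) = -p*log2(q) - (1-p)*log2(1-q). -0.187*log2(0.326) = 0.302389; -0.813*log2(0.674) = 0.462743. H(P,Q) = 0.302389 + 0.462743 = 0.7651

0.7651 bits


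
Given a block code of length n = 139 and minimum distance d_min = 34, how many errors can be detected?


Detection capability = d_min - 1 = 34 - 1 = 33

33 errors


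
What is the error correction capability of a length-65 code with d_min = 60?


Correction capability = floor((d-1)/2) = floor((60-1)/2) = 29

29 errors


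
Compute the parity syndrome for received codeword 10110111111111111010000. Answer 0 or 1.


Syndrome = XOR of all bits = 1 XOR 0 XOR 1 XOR 1 XOR 0 XOR 1 XOR 1 XOR 1 XOR 1 XOR 1 XOR 1 XOR 1 XOR 1 XOR 1 XOR 1 XOR 1 XOR 1 XOR 0 XOR 1 XOR 0 XOR 0 XOR 0 XOR 0 = 0

0


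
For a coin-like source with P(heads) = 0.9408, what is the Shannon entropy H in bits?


H = -p*log2(p) - (1-p)*log2(1-p). -0.9408*log2(0.9408) = 0.082828; -0.0592*log2(0.0592) = 0.241433. H = 0.082828 + 0.241433 = 0.3243

0.3243 bits


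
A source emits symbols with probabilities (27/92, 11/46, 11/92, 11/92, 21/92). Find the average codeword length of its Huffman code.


Huffman construction (repeatedly merge the two least-probable nodes; each merge adds 1 bit to every symbol beneath it): 11/92 + 11/92 = 11/46; 21/92 + 11/46 = 43/92; 11/46 + 27/92 = 49/92; 43/92 + 49/92 = 1. Resulting codeword lengths (in the order the probabilities were given): (2, 2, 3, 3, 2). L_avg = sum(p_i * l_i) = 27/92*2 + 11/46*2 + 11/92*3 + 11/92*3 + 21/92*2 = 103/46 = 2.2391

2.2391 bits


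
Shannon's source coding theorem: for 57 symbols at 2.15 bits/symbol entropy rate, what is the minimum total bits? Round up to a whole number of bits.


Minimum bits >= n * H = 57 * 2.15 = 122.55, rounded up to a whole number of bits = 123

123 bits


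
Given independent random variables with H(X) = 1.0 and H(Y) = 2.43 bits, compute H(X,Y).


For independent variables, H(X,Y) = H(X) + H(Y) = 1.0 + 2.43 = 3.43

3.43 bits


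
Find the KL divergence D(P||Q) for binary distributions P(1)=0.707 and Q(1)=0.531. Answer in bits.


KL = p*log2(p/q) + (1-p)*log2((1-p)/(1-q)) = 0.707*log2(0.707/0.531) + 0.293*log2(0.293/0.469) = 0.0931

0.0931 bits


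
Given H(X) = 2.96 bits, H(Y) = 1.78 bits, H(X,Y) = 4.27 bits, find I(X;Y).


I(X;Y) = H(X) + H(Y) - H(X,Y) = 2.96 + 1.78 - 4.27 = 0.47

0.47 bits


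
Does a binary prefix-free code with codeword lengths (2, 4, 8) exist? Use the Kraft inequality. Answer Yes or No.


Kraft sum = sum(2^(-l_i)) = 0.3164, need <= 1. Result: satisfied (a binary prefix-free code with these lengths exists)

Yes


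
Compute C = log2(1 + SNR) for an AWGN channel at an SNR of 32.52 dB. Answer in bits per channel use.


SNR_linear = 10^(32.52/10) = 1786.4876; C = log2(1 + SNR_linear) = log2(1 + 1786.4876) = 10.8037

10.8037 bits/channel use


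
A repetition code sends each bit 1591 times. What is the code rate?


Rate = k/n = 1/1591

1/1591


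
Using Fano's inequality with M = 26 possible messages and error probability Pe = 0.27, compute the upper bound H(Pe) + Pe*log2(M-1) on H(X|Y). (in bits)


H(Pe) = -Pe*log2(Pe) - (1-Pe)*log2(1-Pe) = -0.27*log2(0.27) - 0.73*log2(0.73) = 0.510022 + 0.331443 = 0.8415. Pe*log2(M-1) = 0.27*log2(25) = 1.253841. Bound = H(Pe) + Pe*log2(M-1) = 0.510022 + 0.331443 + 1.253841 = 2.0953

2.0953 bits


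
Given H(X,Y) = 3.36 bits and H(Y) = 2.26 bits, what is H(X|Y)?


H(X|Y) = H(X,Y) - H(Y) = 3.36 - 2.26 = 1.1

1.1 bits


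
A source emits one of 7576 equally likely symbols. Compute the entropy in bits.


H = log2(n) = log2(7576) = 12.8872

12.8872 bits


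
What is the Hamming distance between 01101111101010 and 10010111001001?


Count differing positions: ^ ^ ^ ^ ^ . . . ^ . . . ^ ^ = 8 differences

8


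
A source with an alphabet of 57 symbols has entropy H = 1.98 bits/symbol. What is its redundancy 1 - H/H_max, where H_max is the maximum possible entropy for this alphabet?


H_max = log2(K) = log2(57) = 5.8329 bits/symbol. Redundancy = 1 - H/H_max = 1 - 1.98/5.8329 = 1 - 0.3395 = 0.6605

0.6605


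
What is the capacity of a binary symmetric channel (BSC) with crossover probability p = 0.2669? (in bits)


H(p) = -p*log2(p) - (1-p)*log2(1-p) = -0.2669*log2(0.2669) - 0.7331*log2(0.7331) = 0.508612 + 0.328369 = 0.837. C = 1 - H(p) = 1 - 0.837 = 0.163

0.163 bits


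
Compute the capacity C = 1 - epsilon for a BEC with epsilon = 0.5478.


C = 1 - epsilon = 1 - 0.5478 = 0.4522

0.4522 bits


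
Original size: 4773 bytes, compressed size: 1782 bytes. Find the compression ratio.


Ratio = original / compressed = 4773 / 1782 = 2.6785

2.6785


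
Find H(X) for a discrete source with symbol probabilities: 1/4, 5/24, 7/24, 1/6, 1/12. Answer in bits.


H = -sum(p_i * log2(p_i)). Terms: -(1/4)*log2(1/4) = 0.500000; -(5/24)*log2(5/24) = 0.471466; -(7/24)*log2(7/24) = 0.518469; -(1/6)*log2(1/6) = 0.430827; -(1/12)*log2(1/12) = 0.298747. H = 0.500000 + 0.471466 + 0.518469 + 0.430827 + 0.298747 = 2.2195

2.2195 bits


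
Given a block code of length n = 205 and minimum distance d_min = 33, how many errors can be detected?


Detection capability = d_min - 1 = 33 - 1 = 32

32 errors


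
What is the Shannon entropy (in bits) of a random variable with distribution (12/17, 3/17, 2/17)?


H = -sum(p_i * log2(p_i)). Terms: -(12/17)*log2(12/17) = 0.354706; -(3/17)*log2(3/17) = 0.441618; -(2/17)*log2(2/17) = 0.363231. H = 0.354706 + 0.441618 + 0.363231 = 1.1596

1.1596 bits


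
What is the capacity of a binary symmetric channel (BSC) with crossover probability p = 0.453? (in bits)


H(p) = -p*log2(p) - (1-p)*log2(1-p) = -0.453*log2(0.453) - 0.547*log2(0.547) = 0.517515 + 0.476102 = 0.9936. C = 1 - H(p) = 1 - 0.9936 = 0.0064

0.0064 bits


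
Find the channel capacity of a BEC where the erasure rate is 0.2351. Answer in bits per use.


C = 1 - epsilon = 1 - 0.2351 = 0.7649

0.7649 bits


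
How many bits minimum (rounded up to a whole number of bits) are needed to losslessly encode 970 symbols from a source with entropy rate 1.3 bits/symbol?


Minimum bits >= n * H = 970 * 1.3 = 1261.0, rounded up to a whole number of bits = 1261

1261 bits


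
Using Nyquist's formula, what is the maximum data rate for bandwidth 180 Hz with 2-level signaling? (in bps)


Rate = 2 * B * log2(M) = 2 * 180 * 1.0 = 360.0

360.0 bps


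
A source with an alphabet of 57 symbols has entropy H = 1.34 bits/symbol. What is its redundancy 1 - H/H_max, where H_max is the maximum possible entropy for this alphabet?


H_max = log2(K) = log2(57) = 5.8329 bits/symbol. Redundancy = 1 - H/H_max = 1 - 1.34/5.8329 = 1 - 0.2297 = 0.7703

0.7703


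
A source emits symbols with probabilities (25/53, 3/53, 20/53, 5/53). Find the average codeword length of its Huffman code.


Huffman construction (repeatedly merge the two least-probable nodes; each merge adds 1 bit to every symbol beneath it): 3/53 + 5/53 = 8/53; 8/53 + 20/53 = 28/53; 25/53 + 28/53 = 1. Resulting codeword lengths (in the order the probabilities were given): (1, 3, 2, 3). L_avg = sum(p_i * l_i) = 25/53*1 + 3/53*3 + 20/53*2 + 5/53*3 = 89/53 = 1.6792

1.6792 bits


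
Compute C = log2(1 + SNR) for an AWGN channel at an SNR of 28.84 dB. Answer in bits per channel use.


SNR_linear = 10^(28.84/10) = 765.5966; C = log2(1 + SNR_linear) = log2(1 + 765.5966) = 9.5823

9.5823 bits/channel use


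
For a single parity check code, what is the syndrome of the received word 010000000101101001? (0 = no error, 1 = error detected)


Syndrome = XOR of all bits = 0 XOR 1 XOR 0 XOR 0 XOR 0 XOR 0 XOR 0 XOR 0 XOR 0 XOR 1 XOR 0 XOR 1 XOR 1 XOR 0 XOR 1 XOR 0 XOR 0 XOR 1 = 0

0


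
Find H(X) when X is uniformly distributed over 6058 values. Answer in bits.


H = log2(n) = log2(6058) = 12.5646

12.5646 bits


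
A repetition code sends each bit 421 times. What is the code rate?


Rate = k/n = 1/421

1/421


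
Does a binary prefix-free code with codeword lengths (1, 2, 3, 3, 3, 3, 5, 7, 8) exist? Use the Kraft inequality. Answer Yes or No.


Kraft sum = sum(2^(-l_i)) = 1.293, need <= 1. Result: violated (a binary prefix-free code with these lengths cannot exist)

No


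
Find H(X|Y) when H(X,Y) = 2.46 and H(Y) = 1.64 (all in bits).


H(X|Y) = H(X,Y) - H(Y) = 2.46 - 1.64 = 0.82

0.82 bits


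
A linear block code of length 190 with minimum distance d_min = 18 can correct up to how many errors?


Correction capability = floor((d-1)/2) = floor((18-1)/2) = 8

8 errors


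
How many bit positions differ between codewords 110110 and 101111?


Count differing positions: . ^ ^ . . ^ = 3 differences

3


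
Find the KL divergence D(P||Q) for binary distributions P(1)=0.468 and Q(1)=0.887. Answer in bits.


KL = p*log2(p/q) + (1-p)*log2((1-p)/(1-q)) = 0.468*log2(0.468/0.887) + 0.532*log2(0.532/0.113) = 0.7574

0.7574 bits


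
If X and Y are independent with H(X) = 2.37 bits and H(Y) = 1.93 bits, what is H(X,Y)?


For independent variables, H(X,Y) = H(X) + H(Y) = 2.37 + 1.93 = 4.3

4.3 bits


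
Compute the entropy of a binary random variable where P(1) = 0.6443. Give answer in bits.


H = -p*log2(p) - (1-p)*log2(1-p). -0.6443*log2(0.6443) = 0.408612; -0.3557*log2(0.3557) = 0.530444. H = 0.408612 + 0.530444 = 0.9391

0.9391 bits


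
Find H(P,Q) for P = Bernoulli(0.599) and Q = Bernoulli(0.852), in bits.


H(P,Q) = -p*log2(q) - (1-p)*log2(1-q). -0.599*log2(0.852) = 0.138414; -0.401*log2(0.148) = 1.105289. H(P,Q) = 0.138414 + 1.105289 = 1.2437

1.2437 bits


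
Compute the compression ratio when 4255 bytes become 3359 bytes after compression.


Ratio = original / compressed = 4255 / 3359 = 1.2667

1.2667
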